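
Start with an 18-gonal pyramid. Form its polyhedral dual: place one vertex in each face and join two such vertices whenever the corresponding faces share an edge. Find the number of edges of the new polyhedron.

36

The base solid has V = 19, E = 36, F = 19.
The dual swaps V and F and preserves E: V′ = F = 19, E′ = E = 36, F′ = V = 19.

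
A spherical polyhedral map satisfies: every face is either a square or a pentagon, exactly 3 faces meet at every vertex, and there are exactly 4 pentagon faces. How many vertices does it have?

Let x be the number of squares; then F = 4 + x.
Edge–face incidences: 2E = 5·4 + 4·x = 20 + 4x.
Every vertex has degree 3, so 3V = 2E.
Euler: V − E + F = 2 ⇒ (2E)/3 − E + (4 + x) = 2.
Multiply by 6: 2·(2E) − 3·(2E) + 6·(4 + x) = 12, i.e. 24 + 6x − (20 + 4x) = 12.
Collecting terms: 2x + 4 = 12, so 2x = 8, so x = 4.
Then 2E = 20 + 4·4 = 36, so E = 18, V = 2E/3 = 12, F = 4 + 4 = 8.

12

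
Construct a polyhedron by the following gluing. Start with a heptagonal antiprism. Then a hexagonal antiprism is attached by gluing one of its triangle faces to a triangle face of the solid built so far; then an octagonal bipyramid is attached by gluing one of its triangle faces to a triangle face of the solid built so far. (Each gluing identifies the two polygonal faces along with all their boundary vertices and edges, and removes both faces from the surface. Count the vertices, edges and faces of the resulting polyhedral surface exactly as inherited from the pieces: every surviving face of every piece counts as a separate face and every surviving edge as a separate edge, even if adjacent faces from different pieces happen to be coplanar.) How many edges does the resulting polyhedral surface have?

70

A heptagonal antiprism: V=14, E=28, F=16.
Attach a hexagonal antiprism (V=12, E=24, F=14) along a 3-gon: merge 3 vertices and 3 edges, delete both glued faces → V=23, E=49, F=28.
Attach an octagonal bipyramid (V=10, E=24, F=16) along a 3-gon: merge 3 vertices and 3 edges, delete both glued faces → V=30, E=70, F=42.
Check: V − E + F = 30 − 70 + 42 = 2.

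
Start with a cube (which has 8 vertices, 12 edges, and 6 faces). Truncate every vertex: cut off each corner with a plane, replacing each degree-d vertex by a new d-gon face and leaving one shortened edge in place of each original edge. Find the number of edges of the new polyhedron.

36

Truncation replaces each original edge-end by a new vertex, so V′ = 2E = 24.
Each original edge survives, and each old vertex of degree d contributes d new edges; summing degrees gives Σd = 2E, so E′ = E + 2E = 3E = 36.
Each original face survives and each original vertex becomes one new face: F′ = F + V = 14.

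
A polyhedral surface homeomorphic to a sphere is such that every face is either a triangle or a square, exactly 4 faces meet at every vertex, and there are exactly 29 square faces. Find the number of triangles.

Let x be the number of triangles; then F = 29 + x.
Edge–face incidences: 2E = 4·29 + 3·x = 116 + 3x.
Every vertex has degree 4, so 4V = 2E.
Euler: V − E + F = 2 ⇒ (2E)/4 − E + (29 + x) = 2.
Multiply by 8: 2·(2E) − 4·(2E) + 8·(29 + x) = 16, i.e. 232 + 8x − 2·(116 + 3x) = 16.
Collecting terms: 2x = 16, so x = 8.
Then 2E = 116 + 3·8 = 140, so E = 70, V = 2E/4 = 35, F = 29 + 8 = 37.

8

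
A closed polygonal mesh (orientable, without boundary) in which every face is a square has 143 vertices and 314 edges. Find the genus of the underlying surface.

8

Every face is a square and each edge borders two faces, so 4F = 2·314, giving F = 157.
χ = V − E + F = 143 − 314 + 157 = -14.
For a closed orientable surface χ = 2 − 2g, so g = (2 − (-14))/2 = 8.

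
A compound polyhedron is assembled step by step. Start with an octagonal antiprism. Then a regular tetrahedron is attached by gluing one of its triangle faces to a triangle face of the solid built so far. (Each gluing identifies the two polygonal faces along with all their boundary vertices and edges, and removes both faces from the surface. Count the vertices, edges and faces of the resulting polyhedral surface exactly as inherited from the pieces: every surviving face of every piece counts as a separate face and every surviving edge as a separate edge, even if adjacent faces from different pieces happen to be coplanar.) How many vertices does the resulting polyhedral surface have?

17

An octagonal antiprism: V=16, E=32, F=18.
Attach a regular tetrahedron (V=4, E=6, F=4) along a 3-gon: merge 3 vertices and 3 edges, delete both glued faces → V=17, E=35, F=20.
Check: V − E + F = 17 − 35 + 20 = 2.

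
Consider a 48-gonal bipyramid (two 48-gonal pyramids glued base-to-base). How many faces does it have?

A bipyramid over an n-gon has 2n triangular faces and n + 2 vertices: V = 48 + 2 = 50, E = 3·48 = 144, F = 2·48 = 96.

96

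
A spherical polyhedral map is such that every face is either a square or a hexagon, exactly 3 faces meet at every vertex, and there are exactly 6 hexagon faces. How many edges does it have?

30

Let x be the number of squares; then F = 6 + x.
Edge–face incidences: 2E = 6·6 + 4·x = 36 + 4x.
Every vertex has degree 3, so 3V = 2E.
Euler: V − E + F = 2 ⇒ (2E)/3 − E + (6 + x) = 2.
Multiply by 6: 2·(2E) − 3·(2E) + 6·(6 + x) = 12, i.e. 36 + 6x − (36 + 4x) = 12.
Collecting terms: 2x = 12, so x = 6.
Then 2E = 36 + 4·6 = 60, so E = 30, V = 2E/3 = 20, F = 6 + 6 = 12.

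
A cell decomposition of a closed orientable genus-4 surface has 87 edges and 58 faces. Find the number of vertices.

For a closed orientable surface of genus 4, χ = 2 − 2·4 = -6.
V = -6 + E − F = -6 + 87 − 58 = 23.

23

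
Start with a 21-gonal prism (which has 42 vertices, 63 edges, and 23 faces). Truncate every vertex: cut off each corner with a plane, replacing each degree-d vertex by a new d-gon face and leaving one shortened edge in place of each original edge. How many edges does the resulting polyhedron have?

189

Truncation replaces each original edge-end by a new vertex, so V′ = 2E = 126.
Each original edge survives, and each old vertex of degree d contributes d new edges; summing degrees gives Σd = 2E, so E′ = E + 2E = 3E = 189.
Each original face survives and each original vertex becomes one new face: F′ = F + V = 65.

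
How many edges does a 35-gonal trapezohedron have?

The n-trapezohedron (dual of the n-antiprism) has V = 2·35 + 2 = 72, E = 4·35 = 140, F = 2·35 = 70.

140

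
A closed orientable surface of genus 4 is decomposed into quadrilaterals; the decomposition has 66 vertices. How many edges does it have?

χ = 2 − 2·4 = -6, and every face is a square so 4F = 2E.
V − E + F = -6 with E = 4F/2 gives 66 − (4/2 − 1)·F = -6, so F = 72 and E = 144.

144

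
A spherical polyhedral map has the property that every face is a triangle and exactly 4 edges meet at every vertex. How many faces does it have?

Each face has 3 edges and each edge borders two faces, so 2E = 3F.
Each vertex has degree 4, so 4V = 2E and hence V = 3F/4.
Euler: V − E + F = 2 ⇒ (3F/4) − (3F/2) + F = 2.
Multiply by 8: (6 − 12 + 8)F = 16, i.e. 2F = 16.
So F = 8, E = 3·8/2 = 12, V = 3·8/4 = 6.

8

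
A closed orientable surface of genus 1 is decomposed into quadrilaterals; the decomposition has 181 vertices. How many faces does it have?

χ = 2 − 2·1 = 0, and every face is a square so 4F = 2E.
V − E + F = 0 with E = 4F/2 gives 181 − (4/2 − 1)·F = 0, so F = 181 and E = 362.

181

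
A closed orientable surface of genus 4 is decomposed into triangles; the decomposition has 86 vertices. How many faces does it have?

χ = 2 − 2·4 = -6, and every face is a triangle so 3F = 2E.
V − E + F = -6 with E = 3F/2 gives 86 − (3/2 − 1)·F = -6, so F = 184 and E = 276.

184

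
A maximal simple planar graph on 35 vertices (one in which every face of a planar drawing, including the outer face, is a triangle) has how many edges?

In a plane triangulation 3F = 2E and V − E + F = 2, so E = 3V − 6 = 3·35 − 6 = 99.

99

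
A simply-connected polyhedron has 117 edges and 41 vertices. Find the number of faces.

78

Here V − E + F = 2.
F = 2 − V + E = 2 − 41 + 117 = 78.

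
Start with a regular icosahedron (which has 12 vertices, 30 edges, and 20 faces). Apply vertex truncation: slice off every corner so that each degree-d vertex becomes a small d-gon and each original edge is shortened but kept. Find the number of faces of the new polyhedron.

32

Truncation replaces each original edge-end by a new vertex, so V′ = 2E = 60.
Each original edge survives, and each old vertex of degree d contributes d new edges; summing degrees gives Σd = 2E, so E′ = E + 2E = 3E = 90.
Each original face survives and each original vertex becomes one new face: F′ = F + V = 32.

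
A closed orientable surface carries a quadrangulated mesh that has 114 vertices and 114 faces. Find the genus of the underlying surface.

Every face is a square, so 2E = 4·114 = 456, giving E = 228.
χ = V − E + F = 114 − 228 + 114 = 0.
For a closed orientable surface χ = 2 − 2g, so g = (2 − (0))/2 = 1.

1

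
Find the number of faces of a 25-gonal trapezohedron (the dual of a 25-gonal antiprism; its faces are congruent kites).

50

The n-trapezohedron (dual of the n-antiprism) has V = 2·25 + 2 = 52, E = 4·25 = 100, F = 2·25 = 50.
Check: V − E + F = 52 − 100 + 50 = 2.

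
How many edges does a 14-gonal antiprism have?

56

An antiprism on an n-gon has two n-gon caps and 2n triangles: V = 2·14 = 28, E = 4·14 = 56, F = 2·14 + 2 = 30.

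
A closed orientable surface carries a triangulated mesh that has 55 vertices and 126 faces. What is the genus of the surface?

5

Every face is a triangle, so 2E = 3·126 = 378, giving E = 189.
χ = V − E + F = 55 − 189 + 126 = -8.
For a closed orientable surface χ = 2 − 2g, so g = (2 − (-8))/2 = 5.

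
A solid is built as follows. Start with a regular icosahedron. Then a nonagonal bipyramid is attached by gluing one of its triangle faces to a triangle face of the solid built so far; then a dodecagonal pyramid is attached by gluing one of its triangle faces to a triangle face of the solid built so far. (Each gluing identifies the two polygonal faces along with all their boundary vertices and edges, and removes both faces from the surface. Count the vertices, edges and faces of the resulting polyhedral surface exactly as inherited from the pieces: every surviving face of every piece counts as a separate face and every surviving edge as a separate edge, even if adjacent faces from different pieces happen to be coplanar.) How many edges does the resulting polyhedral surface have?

75

A regular icosahedron: V=12, E=30, F=20.
Attach a nonagonal bipyramid (V=11, E=27, F=18) along a 3-gon: merge 3 vertices and 3 edges, delete both glued faces → V=20, E=54, F=36.
Attach a dodecagonal pyramid (V=13, E=24, F=13) along a 3-gon: merge 3 vertices and 3 edges, delete both glued faces → V=30, E=75, F=47.
Check: V − E + F = 30 − 75 + 47 = 2.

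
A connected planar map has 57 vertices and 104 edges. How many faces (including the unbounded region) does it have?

49

Euler's formula for a connected plane graph: V − E + F = 2, so F = 2 − 57 + 104 = 49.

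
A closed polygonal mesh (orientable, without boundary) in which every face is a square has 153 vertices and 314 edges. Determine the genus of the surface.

Every face is a square and each edge borders two faces, so 4F = 2·314, giving F = 157.
χ = V − E + F = 153 − 314 + 157 = -4.
For a closed orientable surface χ = 2 − 2g, so g = (2 − (-4))/2 = 3.

3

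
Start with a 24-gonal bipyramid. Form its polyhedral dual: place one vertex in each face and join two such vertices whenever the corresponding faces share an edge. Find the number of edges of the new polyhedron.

72

The base solid has V = 26, E = 72, F = 48.
The dual swaps V and F and preserves E: V′ = F = 48, E′ = E = 72, F′ = V = 26.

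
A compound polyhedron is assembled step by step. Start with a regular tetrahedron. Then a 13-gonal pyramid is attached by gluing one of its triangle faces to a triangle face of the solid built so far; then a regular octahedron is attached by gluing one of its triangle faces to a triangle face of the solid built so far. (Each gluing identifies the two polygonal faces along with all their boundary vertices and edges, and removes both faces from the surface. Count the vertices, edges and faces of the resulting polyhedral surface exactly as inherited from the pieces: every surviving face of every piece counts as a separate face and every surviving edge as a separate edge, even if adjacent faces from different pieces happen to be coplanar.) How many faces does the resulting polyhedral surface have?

A regular tetrahedron: V=4, E=6, F=4.
Attach a 13-gonal pyramid (V=14, E=26, F=14) along a 3-gon: merge 3 vertices and 3 edges, delete both glued faces → V=15, E=29, F=16.
Attach a regular octahedron (V=6, E=12, F=8) along a 3-gon: merge 3 vertices and 3 edges, delete both glued faces → V=18, E=38, F=22.
Check: V − E + F = 18 − 38 + 22 = 2.

22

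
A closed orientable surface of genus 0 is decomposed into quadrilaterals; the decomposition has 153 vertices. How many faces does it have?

151

χ = 2 − 2·0 = 2, and every face is a square so 4F = 2E.
V − E + F = 2 with E = 4F/2 gives 153 − (4/2 − 1)·F = 2, so F = 151 and E = 302.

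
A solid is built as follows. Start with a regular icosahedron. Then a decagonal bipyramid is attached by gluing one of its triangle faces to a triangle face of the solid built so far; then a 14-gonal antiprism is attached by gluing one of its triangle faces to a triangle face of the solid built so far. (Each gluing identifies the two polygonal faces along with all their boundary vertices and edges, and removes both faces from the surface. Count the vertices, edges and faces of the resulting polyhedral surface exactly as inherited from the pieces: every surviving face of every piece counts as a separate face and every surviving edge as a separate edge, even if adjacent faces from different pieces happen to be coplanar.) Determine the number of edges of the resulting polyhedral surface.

A regular icosahedron: V=12, E=30, F=20.
Attach a decagonal bipyramid (V=12, E=30, F=20) along a 3-gon: merge 3 vertices and 3 edges, delete both glued faces → V=21, E=57, F=38.
Attach a 14-gonal antiprism (V=28, E=56, F=30) along a 3-gon: merge 3 vertices and 3 edges, delete both glued faces → V=46, E=110, F=66.
Check: V − E + F = 46 − 110 + 66 = 2.

110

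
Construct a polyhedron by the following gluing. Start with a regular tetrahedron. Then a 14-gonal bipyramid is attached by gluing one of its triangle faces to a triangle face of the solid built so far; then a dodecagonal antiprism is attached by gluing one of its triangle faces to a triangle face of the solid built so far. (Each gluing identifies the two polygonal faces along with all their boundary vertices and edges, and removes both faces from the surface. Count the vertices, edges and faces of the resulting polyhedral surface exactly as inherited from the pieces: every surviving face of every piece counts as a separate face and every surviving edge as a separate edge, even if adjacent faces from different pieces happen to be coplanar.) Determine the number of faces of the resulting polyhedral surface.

54

A regular tetrahedron: V=4, E=6, F=4.
Attach a 14-gonal bipyramid (V=16, E=42, F=28) along a 3-gon: merge 3 vertices and 3 edges, delete both glued faces → V=17, E=45, F=30.
Attach a dodecagonal antiprism (V=24, E=48, F=26) along a 3-gon: merge 3 vertices and 3 edges, delete both glued faces → V=38, E=90, F=54.
Check: V − E + F = 38 − 90 + 54 = 2.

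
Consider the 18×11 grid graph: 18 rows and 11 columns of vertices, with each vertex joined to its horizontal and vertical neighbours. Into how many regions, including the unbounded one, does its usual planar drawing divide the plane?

The grid has V = 18·11 = 198 vertices and E = 18·10 + 11·17 = 367 edges.
F = 2 − V + E = 2 − 198 + 367 = 171.

171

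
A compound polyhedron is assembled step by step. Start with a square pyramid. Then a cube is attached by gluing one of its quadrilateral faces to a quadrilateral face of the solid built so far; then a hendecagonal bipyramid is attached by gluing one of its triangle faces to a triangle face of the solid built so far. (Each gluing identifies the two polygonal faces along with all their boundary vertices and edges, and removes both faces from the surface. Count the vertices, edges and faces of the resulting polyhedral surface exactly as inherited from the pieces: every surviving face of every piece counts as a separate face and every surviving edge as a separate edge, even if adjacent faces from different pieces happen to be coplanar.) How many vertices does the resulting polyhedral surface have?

19

A square pyramid: V=5, E=8, F=5.
Attach a cube (V=8, E=12, F=6) along a 4-gon: merge 4 vertices and 4 edges, delete both glued faces → V=9, E=16, F=9.
Attach a hendecagonal bipyramid (V=13, E=33, F=22) along a 3-gon: merge 3 vertices and 3 edges, delete both glued faces → V=19, E=46, F=29.
Check: V − E + F = 19 − 46 + 29 = 2.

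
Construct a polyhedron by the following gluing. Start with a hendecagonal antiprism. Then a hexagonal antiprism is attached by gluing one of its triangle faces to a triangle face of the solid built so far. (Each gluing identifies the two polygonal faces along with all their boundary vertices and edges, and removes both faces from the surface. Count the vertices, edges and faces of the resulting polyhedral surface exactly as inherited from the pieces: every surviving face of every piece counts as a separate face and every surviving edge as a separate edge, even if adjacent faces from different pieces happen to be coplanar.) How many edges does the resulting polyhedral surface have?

A hendecagonal antiprism: V=22, E=44, F=24.
Attach a hexagonal antiprism (V=12, E=24, F=14) along a 3-gon: merge 3 vertices and 3 edges, delete both glued faces → V=31, E=65, F=36.
Check: V − E + F = 31 − 65 + 36 = 2.

65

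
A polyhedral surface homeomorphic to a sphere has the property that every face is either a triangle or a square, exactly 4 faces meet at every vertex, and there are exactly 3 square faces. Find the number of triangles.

8

Let x be the number of triangles; then F = 3 + x.
Edge–face incidences: 2E = 4·3 + 3·x = 12 + 3x.
Every vertex has degree 4, so 4V = 2E.
Euler: V − E + F = 2 ⇒ (2E)/4 − E + (3 + x) = 2.
Multiply by 8: 2·(2E) − 4·(2E) + 8·(3 + x) = 16, i.e. 24 + 8x − 2·(12 + 3x) = 16.
Collecting terms: 2x = 16, so x = 8.
Then 2E = 12 + 3·8 = 36, so E = 18, V = 2E/4 = 9, F = 3 + 8 = 11.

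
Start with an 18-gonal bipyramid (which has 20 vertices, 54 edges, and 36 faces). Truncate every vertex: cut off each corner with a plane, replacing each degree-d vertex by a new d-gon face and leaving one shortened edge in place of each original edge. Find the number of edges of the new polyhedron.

Truncation replaces each original edge-end by a new vertex, so V′ = 2E = 108.
Each original edge survives, and each old vertex of degree d contributes d new edges; summing degrees gives Σd = 2E, so E′ = E + 2E = 3E = 162.
Each original face survives and each original vertex becomes one new face: F′ = F + V = 56.

162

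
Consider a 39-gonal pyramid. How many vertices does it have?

40

A pyramid on an n-gon base has one n-gon and n triangles: V = 39 + 1 = 40, E = 2·39 = 78, F = 39 + 1 = 40.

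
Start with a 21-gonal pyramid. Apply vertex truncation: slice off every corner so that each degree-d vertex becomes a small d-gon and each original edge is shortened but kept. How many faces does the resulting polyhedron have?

44

The base solid has V = 22, E = 42, F = 22.
Truncation replaces each original edge-end by a new vertex, so V′ = 2E = 84.
Each original edge survives, and each old vertex of degree d contributes d new edges; summing degrees gives Σd = 2E, so E′ = E + 2E = 3E = 126.
Each original face survives and each original vertex becomes one new face: F′ = F + V = 44.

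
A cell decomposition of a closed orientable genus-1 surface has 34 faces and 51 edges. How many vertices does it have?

17

For a closed orientable surface of genus 1, χ = 2 − 2·1 = 0.
V = 0 + E − F = 0 + 51 − 34 = 17.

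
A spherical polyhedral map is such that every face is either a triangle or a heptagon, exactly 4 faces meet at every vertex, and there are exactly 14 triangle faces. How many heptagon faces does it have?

2

Let x be the number of heptagons; then F = 14 + x.
Edge–face incidences: 2E = 3·14 + 7·x = 42 + 7x.
Every vertex has degree 4, so 4V = 2E.
Euler: V − E + F = 2 ⇒ (2E)/4 − E + (14 + x) = 2.
Multiply by 8: 2·(2E) − 4·(2E) + 8·(14 + x) = 16, i.e. 112 + 8x − 2·(42 + 7x) = 16.
Collecting terms: −6x + 28 = 16, so −6x = −12, so x = 2.
Then 2E = 42 + 7·2 = 56, so E = 28, V = 2E/4 = 14, F = 14 + 2 = 16.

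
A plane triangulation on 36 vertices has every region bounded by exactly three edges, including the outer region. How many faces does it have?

68

In a plane triangulation 3F = 2E and V − E + F = 2, so F = 2V − 4 = 2·36 − 4 = 68.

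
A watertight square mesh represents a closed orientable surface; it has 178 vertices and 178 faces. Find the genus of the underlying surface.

1

Every face is a square, so 2E = 4·178 = 712, giving E = 356.
χ = V − E + F = 178 − 356 + 178 = 0.
For a closed orientable surface χ = 2 − 2g, so g = (2 − (0))/2 = 1.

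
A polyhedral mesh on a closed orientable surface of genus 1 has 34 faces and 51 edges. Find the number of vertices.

For a closed orientable surface of genus 1, χ = 2 − 2·1 = 0.
V = 0 + E − F = 0 + 51 − 34 = 17.

17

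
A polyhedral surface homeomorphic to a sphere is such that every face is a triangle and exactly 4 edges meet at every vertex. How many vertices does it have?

6

Each face has 3 edges and each edge borders two faces, so 2E = 3F.
Each vertex has degree 4, so 4V = 2E and hence V = 3F/4.
Euler: V − E + F = 2 ⇒ (3F/4) − (3F/2) + F = 2.
Multiply by 8: (6 − 12 + 8)F = 16, i.e. 2F = 16.
So F = 8, E = 3·8/2 = 12, V = 3·8/4 = 6.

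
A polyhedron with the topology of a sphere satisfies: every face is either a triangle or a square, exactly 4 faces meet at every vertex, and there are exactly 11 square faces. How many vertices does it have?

Let x be the number of triangles; then F = 11 + x.
Edge–face incidences: 2E = 4·11 + 3·x = 44 + 3x.
Every vertex has degree 4, so 4V = 2E.
Euler: V − E + F = 2 ⇒ (2E)/4 − E + (11 + x) = 2.
Multiply by 8: 2·(2E) − 4·(2E) + 8·(11 + x) = 16, i.e. 88 + 8x − 2·(44 + 3x) = 16.
Collecting terms: 2x = 16, so x = 8.
Then 2E = 44 + 3·8 = 68, so E = 34, V = 2E/4 = 17, F = 11 + 8 = 19.

17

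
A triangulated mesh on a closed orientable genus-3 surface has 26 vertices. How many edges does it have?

χ = 2 − 2·3 = -4, and every face is a triangle so 3F = 2E.
V − E + F = -4 with E = 3F/2 gives 26 − (3/2 − 1)·F = -4, so F = 60 and E = 90.

90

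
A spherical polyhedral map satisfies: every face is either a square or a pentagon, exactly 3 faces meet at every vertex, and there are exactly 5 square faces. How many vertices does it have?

Let x be the number of pentagons; then F = 5 + x.
Edge–face incidences: 2E = 4·5 + 5·x = 20 + 5x.
Every vertex has degree 3, so 3V = 2E.
Euler: V − E + F = 2 ⇒ (2E)/3 − E + (5 + x) = 2.
Multiply by 6: 2·(2E) − 3·(2E) + 6·(5 + x) = 12, i.e. 30 + 6x − (20 + 5x) = 12.
Collecting terms: x + 10 = 12, so x = 2.
Then 2E = 20 + 5·2 = 30, so E = 15, V = 2E/3 = 10, F = 5 + 2 = 7.

10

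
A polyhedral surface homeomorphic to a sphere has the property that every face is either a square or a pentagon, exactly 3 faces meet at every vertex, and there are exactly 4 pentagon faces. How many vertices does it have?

Let x be the number of squares; then F = 4 + x.
Edge–face incidences: 2E = 5·4 + 4·x = 20 + 4x.
Every vertex has degree 3, so 3V = 2E.
Euler: V − E + F = 2 ⇒ (2E)/3 − E + (4 + x) = 2.
Multiply by 6: 2·(2E) − 3·(2E) + 6·(4 + x) = 12, i.e. 24 + 6x − (20 + 4x) = 12.
Collecting terms: 2x + 4 = 12, so 2x = 8, so x = 4.
Then 2E = 20 + 4·4 = 36, so E = 18, V = 2E/3 = 12, F = 4 + 4 = 8.

12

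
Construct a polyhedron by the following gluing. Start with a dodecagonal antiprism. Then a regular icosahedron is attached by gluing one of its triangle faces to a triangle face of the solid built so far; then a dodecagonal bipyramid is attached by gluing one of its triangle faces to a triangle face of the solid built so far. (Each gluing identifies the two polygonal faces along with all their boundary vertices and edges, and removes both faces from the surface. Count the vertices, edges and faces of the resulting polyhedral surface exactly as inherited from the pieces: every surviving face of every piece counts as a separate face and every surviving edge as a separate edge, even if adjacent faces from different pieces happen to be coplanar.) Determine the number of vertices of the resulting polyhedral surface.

A dodecagonal antiprism: V=24, E=48, F=26.
Attach a regular icosahedron (V=12, E=30, F=20) along a 3-gon: merge 3 vertices and 3 edges, delete both glued faces → V=33, E=75, F=44.
Attach a dodecagonal bipyramid (V=14, E=36, F=24) along a 3-gon: merge 3 vertices and 3 edges, delete both glued faces → V=44, E=108, F=66.
Check: V − E + F = 44 − 108 + 66 = 2.

44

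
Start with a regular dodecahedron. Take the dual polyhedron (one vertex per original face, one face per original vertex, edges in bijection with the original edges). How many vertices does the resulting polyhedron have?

The base solid has V = 20, E = 30, F = 12.
The dual swaps V and F and preserves E: V′ = F = 12, E′ = E = 30, F′ = V = 20.

12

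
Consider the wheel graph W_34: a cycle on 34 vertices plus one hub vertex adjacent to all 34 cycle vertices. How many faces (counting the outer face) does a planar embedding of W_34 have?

35

W_34 has V = 34 + 1 = 35 vertices and E = 2·34 = 68 edges.
By Euler's formula F = 2 − V + E = 2 − 35 + 68 = 35.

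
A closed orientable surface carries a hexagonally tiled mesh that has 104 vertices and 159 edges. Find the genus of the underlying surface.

2

Every face is a hexagon and each edge borders two faces, so 6F = 2·159, giving F = 53.
χ = V − E + F = 104 − 159 + 53 = -2.
For a closed orientable surface χ = 2 − 2g, so g = (2 − (-2))/2 = 2.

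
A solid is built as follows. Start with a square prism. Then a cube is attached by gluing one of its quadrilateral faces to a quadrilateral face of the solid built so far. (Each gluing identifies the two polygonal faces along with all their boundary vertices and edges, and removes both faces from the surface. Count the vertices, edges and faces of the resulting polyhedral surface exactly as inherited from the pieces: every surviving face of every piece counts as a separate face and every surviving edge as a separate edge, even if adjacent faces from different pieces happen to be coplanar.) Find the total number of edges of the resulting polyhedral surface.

20

A square prism: V=8, E=12, F=6.
Attach a cube (V=8, E=12, F=6) along a 4-gon: merge 4 vertices and 4 edges, delete both glued faces → V=12, E=20, F=10.
Check: V − E + F = 12 − 20 + 10 = 2.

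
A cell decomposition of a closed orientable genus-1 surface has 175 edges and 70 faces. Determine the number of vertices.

105

For a closed orientable surface of genus 1, χ = 2 − 2·1 = 0.
V = 0 + E − F = 0 + 175 − 70 = 105.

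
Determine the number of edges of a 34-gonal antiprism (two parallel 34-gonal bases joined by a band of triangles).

136

An antiprism on an n-gon has two n-gon caps and 2n triangles: V = 2·34 = 68, E = 4·34 = 136, F = 2·34 + 2 = 70.
Check: V − E + F = 68 − 136 + 70 = 2.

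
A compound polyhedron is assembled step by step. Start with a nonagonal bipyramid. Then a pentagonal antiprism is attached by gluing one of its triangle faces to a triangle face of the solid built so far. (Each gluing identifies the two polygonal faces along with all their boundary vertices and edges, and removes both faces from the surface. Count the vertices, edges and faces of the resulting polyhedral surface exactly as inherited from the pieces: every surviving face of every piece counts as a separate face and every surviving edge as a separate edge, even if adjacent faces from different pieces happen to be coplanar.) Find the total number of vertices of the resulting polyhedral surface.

18

A nonagonal bipyramid: V=11, E=27, F=18.
Attach a pentagonal antiprism (V=10, E=20, F=12) along a 3-gon: merge 3 vertices and 3 edges, delete both glued faces → V=18, E=44, F=28.
Check: V − E + F = 18 − 44 + 28 = 2.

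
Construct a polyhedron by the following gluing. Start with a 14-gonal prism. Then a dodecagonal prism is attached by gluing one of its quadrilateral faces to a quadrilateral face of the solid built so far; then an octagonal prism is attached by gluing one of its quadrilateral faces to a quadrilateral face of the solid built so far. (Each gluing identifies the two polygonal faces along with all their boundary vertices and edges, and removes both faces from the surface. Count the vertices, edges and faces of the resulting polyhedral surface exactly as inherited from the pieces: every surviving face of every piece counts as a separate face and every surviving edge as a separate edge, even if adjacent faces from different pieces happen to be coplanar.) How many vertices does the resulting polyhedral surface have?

A 14-gonal prism: V=28, E=42, F=16.
Attach a dodecagonal prism (V=24, E=36, F=14) along a 4-gon: merge 4 vertices and 4 edges, delete both glued faces → V=48, E=74, F=28.
Attach an octagonal prism (V=16, E=24, F=10) along a 4-gon: merge 4 vertices and 4 edges, delete both glued faces → V=60, E=94, F=36.
Check: V − E + F = 60 − 94 + 36 = 2.

60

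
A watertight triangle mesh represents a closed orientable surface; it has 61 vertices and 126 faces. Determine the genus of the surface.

2

Every face is a triangle, so 2E = 3·126 = 378, giving E = 189.
χ = V − E + F = 61 − 189 + 126 = -2.
For a closed orientable surface χ = 2 − 2g, so g = (2 − (-2))/2 = 2.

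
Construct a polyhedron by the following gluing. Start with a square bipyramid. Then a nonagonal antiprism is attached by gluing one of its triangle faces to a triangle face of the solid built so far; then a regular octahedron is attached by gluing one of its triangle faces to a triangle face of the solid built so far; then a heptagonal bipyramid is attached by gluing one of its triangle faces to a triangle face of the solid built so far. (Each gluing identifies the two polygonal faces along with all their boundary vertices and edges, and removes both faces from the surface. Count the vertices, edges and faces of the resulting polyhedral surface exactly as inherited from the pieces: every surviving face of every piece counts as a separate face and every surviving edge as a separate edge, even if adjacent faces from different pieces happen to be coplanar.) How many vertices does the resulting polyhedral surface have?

30

A square bipyramid: V=6, E=12, F=8.
Attach a nonagonal antiprism (V=18, E=36, F=20) along a 3-gon: merge 3 vertices and 3 edges, delete both glued faces → V=21, E=45, F=26.
Attach a regular octahedron (V=6, E=12, F=8) along a 3-gon: merge 3 vertices and 3 edges, delete both glued faces → V=24, E=54, F=32.
Attach a heptagonal bipyramid (V=9, E=21, F=14) along a 3-gon: merge 3 vertices and 3 edges, delete both glued faces → V=30, E=72, F=44.
Check: V − E + F = 30 − 72 + 44 = 2.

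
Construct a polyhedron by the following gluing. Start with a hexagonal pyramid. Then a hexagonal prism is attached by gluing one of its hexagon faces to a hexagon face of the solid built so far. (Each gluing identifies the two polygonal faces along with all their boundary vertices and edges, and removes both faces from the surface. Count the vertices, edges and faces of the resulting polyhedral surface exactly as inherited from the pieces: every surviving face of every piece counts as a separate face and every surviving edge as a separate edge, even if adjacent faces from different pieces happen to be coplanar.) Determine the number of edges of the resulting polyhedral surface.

A hexagonal pyramid: V=7, E=12, F=7.
Attach a hexagonal prism (V=12, E=18, F=8) along a 6-gon: merge 6 vertices and 6 edges, delete both glued faces → V=13, E=24, F=13.
Check: V − E + F = 13 − 24 + 13 = 2.

24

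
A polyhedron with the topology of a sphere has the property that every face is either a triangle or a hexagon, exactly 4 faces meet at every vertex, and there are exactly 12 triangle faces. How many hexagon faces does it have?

Let x be the number of hexagons; then F = 12 + x.
Edge–face incidences: 2E = 3·12 + 6·x = 36 + 6x.
Every vertex has degree 4, so 4V = 2E.
Euler: V − E + F = 2 ⇒ (2E)/4 − E + (12 + x) = 2.
Multiply by 8: 2·(2E) − 4·(2E) + 8·(12 + x) = 16, i.e. 96 + 8x − 2·(36 + 6x) = 16.
Collecting terms: −4x + 24 = 16, so −4x = −8, so x = 2.
Then 2E = 36 + 6·2 = 48, so E = 24, V = 2E/4 = 12, F = 12 + 2 = 14.

2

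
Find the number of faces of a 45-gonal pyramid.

A pyramid on an n-gon base has one n-gon and n triangles: V = 45 + 1 = 46, E = 2·45 = 90, F = 45 + 1 = 46.

46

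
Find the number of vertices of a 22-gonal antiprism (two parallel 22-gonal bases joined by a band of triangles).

44

An antiprism on an n-gon has two n-gon caps and 2n triangles: V = 2·22 = 44, E = 4·22 = 88, F = 2·22 + 2 = 46.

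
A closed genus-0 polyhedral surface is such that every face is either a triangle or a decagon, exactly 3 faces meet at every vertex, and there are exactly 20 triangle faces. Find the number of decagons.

Let x be the number of decagons; then F = 20 + x.
Edge–face incidences: 2E = 3·20 + 10·x = 60 + 10x.
Every vertex has degree 3, so 3V = 2E.
Euler: V − E + F = 2 ⇒ (2E)/3 − E + (20 + x) = 2.
Multiply by 6: 2·(2E) − 3·(2E) + 6·(20 + x) = 12, i.e. 120 + 6x − (60 + 10x) = 12.
Collecting terms: −4x + 60 = 12, so −4x = −48, so x = 12.
Then 2E = 60 + 10·12 = 180, so E = 90, V = 2E/3 = 60, F = 20 + 12 = 32.

12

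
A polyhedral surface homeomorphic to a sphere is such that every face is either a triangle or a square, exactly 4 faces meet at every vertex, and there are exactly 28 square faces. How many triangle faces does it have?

8

Let x be the number of triangles; then F = 28 + x.
Edge–face incidences: 2E = 4·28 + 3·x = 112 + 3x.
Every vertex has degree 4, so 4V = 2E.
Euler: V − E + F = 2 ⇒ (2E)/4 − E + (28 + x) = 2.
Multiply by 8: 2·(2E) − 4·(2E) + 8·(28 + x) = 16, i.e. 224 + 8x − 2·(112 + 3x) = 16.
Collecting terms: 2x = 16, so x = 8.
Then 2E = 112 + 3·8 = 136, so E = 68, V = 2E/4 = 34, F = 28 + 8 = 36.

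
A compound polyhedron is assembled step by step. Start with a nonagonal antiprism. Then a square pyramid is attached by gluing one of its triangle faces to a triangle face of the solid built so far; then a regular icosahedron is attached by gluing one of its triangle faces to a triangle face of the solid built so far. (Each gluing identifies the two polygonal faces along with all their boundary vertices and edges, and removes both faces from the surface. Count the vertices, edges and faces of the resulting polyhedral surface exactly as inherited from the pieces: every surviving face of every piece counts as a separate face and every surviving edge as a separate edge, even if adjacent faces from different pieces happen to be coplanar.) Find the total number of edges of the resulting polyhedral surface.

68

A nonagonal antiprism: V=18, E=36, F=20.
Attach a square pyramid (V=5, E=8, F=5) along a 3-gon: merge 3 vertices and 3 edges, delete both glued faces → V=20, E=41, F=23.
Attach a regular icosahedron (V=12, E=30, F=20) along a 3-gon: merge 3 vertices and 3 edges, delete both glued faces → V=29, E=68, F=41.
Check: V − E + F = 29 − 68 + 41 = 2.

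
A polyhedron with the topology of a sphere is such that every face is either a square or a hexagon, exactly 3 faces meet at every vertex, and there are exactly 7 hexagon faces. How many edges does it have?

Let x be the number of squares; then F = 7 + x.
Edge–face incidences: 2E = 6·7 + 4·x = 42 + 4x.
Every vertex has degree 3, so 3V = 2E.
Euler: V − E + F = 2 ⇒ (2E)/3 − E + (7 + x) = 2.
Multiply by 6: 2·(2E) − 3·(2E) + 6·(7 + x) = 12, i.e. 42 + 6x − (42 + 4x) = 12.
Collecting terms: 2x = 12, so x = 6.
Then 2E = 42 + 4·6 = 66, so E = 33, V = 2E/3 = 22, F = 7 + 6 = 13.

33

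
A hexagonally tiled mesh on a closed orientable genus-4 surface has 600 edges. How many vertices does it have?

χ = 2 − 2·4 = -6, and every face is a hexagon so 6F = 2E.
F = 2E/6 = 200. Then V = -6 + E − F = -6 + 600 − 200 = 394.

394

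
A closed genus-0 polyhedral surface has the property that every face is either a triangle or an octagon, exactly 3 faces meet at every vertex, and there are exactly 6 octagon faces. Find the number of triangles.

8

Let x be the number of triangles; then F = 6 + x.
Edge–face incidences: 2E = 8·6 + 3·x = 48 + 3x.
Every vertex has degree 3, so 3V = 2E.
Euler: V − E + F = 2 ⇒ (2E)/3 − E + (6 + x) = 2.
Multiply by 6: 2·(2E) − 3·(2E) + 6·(6 + x) = 12, i.e. 36 + 6x − (48 + 3x) = 12.
Collecting terms: 3x − 12 = 12, so 3x = 24, so x = 8.
Then 2E = 48 + 3·8 = 72, so E = 36, V = 2E/3 = 24, F = 6 + 8 = 14.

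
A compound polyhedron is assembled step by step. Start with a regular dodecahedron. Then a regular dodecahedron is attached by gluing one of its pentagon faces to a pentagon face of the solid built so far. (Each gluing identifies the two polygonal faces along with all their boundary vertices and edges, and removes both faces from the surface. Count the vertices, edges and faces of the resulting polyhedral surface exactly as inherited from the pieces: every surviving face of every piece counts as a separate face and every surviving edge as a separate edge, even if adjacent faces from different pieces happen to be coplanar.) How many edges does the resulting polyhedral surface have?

A regular dodecahedron: V=20, E=30, F=12.
Attach a regular dodecahedron (V=20, E=30, F=12) along a 5-gon: merge 5 vertices and 5 edges, delete both glued faces → V=35, E=55, F=22.
Check: V − E + F = 35 − 55 + 22 = 2.

55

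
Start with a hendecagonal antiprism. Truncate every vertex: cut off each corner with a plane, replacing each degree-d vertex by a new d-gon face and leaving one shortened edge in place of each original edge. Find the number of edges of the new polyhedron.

The base solid has V = 22, E = 44, F = 24.
Truncation replaces each original edge-end by a new vertex, so V′ = 2E = 88.
Each original edge survives, and each old vertex of degree d contributes d new edges; summing degrees gives Σd = 2E, so E′ = E + 2E = 3E = 132.
Each original face survives and each original vertex becomes one new face: F′ = F + V = 46.

132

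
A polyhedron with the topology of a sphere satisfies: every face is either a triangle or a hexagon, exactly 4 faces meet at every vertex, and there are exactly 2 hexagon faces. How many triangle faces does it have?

Let x be the number of triangles; then F = 2 + x.
Edge–face incidences: 2E = 6·2 + 3·x = 12 + 3x.
Every vertex has degree 4, so 4V = 2E.
Euler: V − E + F = 2 ⇒ (2E)/4 − E + (2 + x) = 2.
Multiply by 8: 2·(2E) − 4·(2E) + 8·(2 + x) = 16, i.e. 16 + 8x − 2·(12 + 3x) = 16.
Collecting terms: 2x − 8 = 16, so 2x = 24, so x = 12.
Then 2E = 12 + 3·12 = 48, so E = 24, V = 2E/4 = 12, F = 2 + 12 = 14.

12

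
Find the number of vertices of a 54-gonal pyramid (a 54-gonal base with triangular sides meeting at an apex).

A pyramid on an n-gon base has one n-gon and n triangles: V = 54 + 1 = 55, E = 2·54 = 108, F = 54 + 1 = 55.
Check: V − E + F = 55 − 108 + 55 = 2.

55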